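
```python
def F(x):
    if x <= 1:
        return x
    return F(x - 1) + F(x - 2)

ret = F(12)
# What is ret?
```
Call trace (a repeated sub-call is expanded the first time; later identical calls just restate its return value):
F(x=12)
  F(x=11)
    F(x=10)
      F(x=9)
        F(x=8)
          F(x=7)
            F(x=6)
              F(x=5)
                F(x=4)
                  F(x=3)
                    F(x=2)
                      F(x=1)
                      -> return 1
                      F(x=0)
                      -> return 0
                    -> return 1
                    F(x=1)
                    -> return 1
                  -> return 2
                  F(x=2) -> return 1  (same call as traced above)
                -> return 3
                F(x=3) -> return 2  (same call as traced above)
              -> return 5
              F(x=4) -> return 3  (same call as traced above)
            -> return 8
            F(x=5) -> return 5  (same call as traced above)
          -> return 13
          F(x=6) -> return 8  (same call as traced above)
        -> return 21
        F(x=7) -> return 13  (same call as traced above)
      -> return 34
      F(x=8) -> return 21  (same call as traced above)
    -> return 55
    F(x=9) -> return 34  (same call as traced above)
  -> return 89
  F(x=10) -> return 55  (same call as traced above)
-> return 144

Final answer: 144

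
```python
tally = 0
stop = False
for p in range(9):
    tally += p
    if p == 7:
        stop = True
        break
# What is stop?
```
Trace:
  tally=0
  tally=0, stop=False
  tally=0, stop=False, p=0
  tally=1, stop=False, p=1
  tally=3, stop=False, p=2
  tally=6, stop=False, p=3
  tally=10, stop=False, p=4
  tally=15, stop=False, p=5
  tally=21, stop=False, p=6
  tally=28, stop=True, p=7

Final answer: True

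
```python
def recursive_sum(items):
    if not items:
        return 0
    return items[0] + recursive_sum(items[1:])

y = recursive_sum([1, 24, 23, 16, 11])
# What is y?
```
Call trace:
recursive_sum(items=[1, 24, 23, 16, 11])
  recursive_sum(items=[24, 23, 16, 11])
    recursive_sum(items=[23, 16, 11])
      recursive_sum(items=[16, 11])
        recursive_sum(items=[11])
          recursive_sum(items=[])
          -> return 0
        -> return 11
      -> return 27
    -> return 50
  -> return 74
-> return 75

Final answer: 75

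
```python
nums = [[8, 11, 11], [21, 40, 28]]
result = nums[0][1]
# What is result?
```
Trace:
  nums=[[8, 11, 11], [21, 40, 28]]
  nums=[[8, 11, 11], [21, 40, 28]], result=11

Final answer: 11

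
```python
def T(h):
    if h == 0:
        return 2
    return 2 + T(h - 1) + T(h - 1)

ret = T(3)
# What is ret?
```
Call trace (a repeated sub-call is expanded the first time; later identical calls just restate its return value):
T(h=3)
  T(h=2)
    T(h=1)
      T(h=0)
      -> return 2
      T(h=0)
      -> return 2
    -> return 6
    T(h=1) -> return 6  (same call as traced above)
  -> return 14
  T(h=2) -> return 14  (same call as traced above)
-> return 30

Final answer: 30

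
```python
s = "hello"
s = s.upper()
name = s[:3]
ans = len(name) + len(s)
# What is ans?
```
Trace:
  s='hello'
  s='HELLO'
  s='HELLO', name='HEL'
  s='HELLO', name='HEL', ans=8

Final answer: 8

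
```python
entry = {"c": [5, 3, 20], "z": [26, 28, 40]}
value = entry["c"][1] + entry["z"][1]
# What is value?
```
Trace:
  entry={'c': [5, 3, 20], 'z': [26, 28, 40]}
  entry={'c': [5, 3, 20], 'z': [26, 28, 40]}, value=31

Final answer: 31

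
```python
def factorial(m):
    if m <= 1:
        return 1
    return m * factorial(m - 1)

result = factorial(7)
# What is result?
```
Call trace:
factorial(m=7)
  factorial(m=6)
    factorial(m=5)
      factorial(m=4)
        factorial(m=3)
          factorial(m=2)
            factorial(m=1)
            -> return 1
          -> return 2
        -> return 6
      -> return 24
    -> return 120
  -> return 720
-> return 5040

Final answer: 5040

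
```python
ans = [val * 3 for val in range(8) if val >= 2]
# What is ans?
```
Trace:
  val=0
  val=1
  val=2
  val=3
  val=4
  val=5
  val=6
  val=7
  ans=[6, 9, 12, 15, 18, 21]

Final answer: [6, 9, 12, 15, 18, 21]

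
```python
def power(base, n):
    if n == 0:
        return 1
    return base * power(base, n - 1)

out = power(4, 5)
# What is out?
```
Call trace:
power(base=4, n=5)
  power(base=4, n=4)
    power(base=4, n=3)
      power(base=4, n=2)
        power(base=4, n=1)
          power(base=4, n=0)
          -> return 1
        -> return 4
      -> return 16
    -> return 64
  -> return 256
-> return 1024

Final answer: 1024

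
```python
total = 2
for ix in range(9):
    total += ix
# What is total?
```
Trace:
  total=2
  total=2, ix=0
  total=3, ix=1
  total=5, ix=2
  total=8, ix=3
  total=12, ix=4
  total=17, ix=5
  total=23, ix=6
  total=30, ix=7
  total=38, ix=8

Final answer: 38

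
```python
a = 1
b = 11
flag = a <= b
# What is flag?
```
Trace:
  a=1
  a=1, b=11
  a=1, b=11, flag=True

Final answer: True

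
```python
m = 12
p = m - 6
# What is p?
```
Trace:
  m=12
  m=12, p=6

Final answer: 6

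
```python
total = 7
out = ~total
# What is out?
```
Trace:
  total=7
  total=7, out=-8

Final answer: -8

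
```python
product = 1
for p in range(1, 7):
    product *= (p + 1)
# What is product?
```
Trace:
  product=1
  product=2, p=1
  product=6, p=2
  product=24, p=3
  product=120, p=4
  product=720, p=5
  product=5040, p=6

Final answer: 5040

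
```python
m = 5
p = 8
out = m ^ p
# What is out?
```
Trace:
  m=5
  m=5, p=8
  m=5, p=8, out=13

Final answer: 13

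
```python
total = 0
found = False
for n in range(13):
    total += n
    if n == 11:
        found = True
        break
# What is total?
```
Trace:
  total=0
  total=0, found=False
  total=0, found=False, n=0
  total=1, found=False, n=1
  total=3, found=False, n=2
  total=6, found=False, n=3
  total=10, found=False, n=4
  total=15, found=False, n=5
  total=21, found=False, n=6
  total=28, found=False, n=7
  total=36, found=False, n=8
  total=45, found=False, n=9
  total=55, found=False, n=10
  total=66, found=True, n=11

Final answer: 66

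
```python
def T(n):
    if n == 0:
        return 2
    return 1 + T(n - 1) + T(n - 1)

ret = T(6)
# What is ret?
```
Call trace (a repeated sub-call is expanded the first time; later identical calls just restate its return value):
T(n=6)
  T(n=5)
    T(n=4)
      T(n=3)
        T(n=2)
          T(n=1)
            T(n=0)
            -> return 2
            T(n=0)
            -> return 2
          -> return 5
          T(n=1) -> return 5  (same call as traced above)
        -> return 11
        T(n=2) -> return 11  (same call as traced above)
      -> return 23
      T(n=3) -> return 23  (same call as traced above)
    -> return 47
    T(n=4) -> return 47  (same call as traced above)
  -> return 95
  T(n=5) -> return 95  (same call as traced above)
-> return 191

Final answer: 191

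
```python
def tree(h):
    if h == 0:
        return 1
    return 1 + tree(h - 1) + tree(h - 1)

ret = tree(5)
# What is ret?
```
Call trace (a repeated sub-call is expanded the first time; later identical calls just restate its return value):
tree(h=5)
  tree(h=4)
    tree(h=3)
      tree(h=2)
        tree(h=1)
          tree(h=0)
          -> return 1
          tree(h=0)
          -> return 1
        -> return 3
        tree(h=1) -> return 3  (same call as traced above)
      -> return 7
      tree(h=2) -> return 7  (same call as traced above)
    -> return 15
    tree(h=3) -> return 15  (same call as traced above)
  -> return 31
  tree(h=4) -> return 31  (same call as traced above)
-> return 63

Final answer: 63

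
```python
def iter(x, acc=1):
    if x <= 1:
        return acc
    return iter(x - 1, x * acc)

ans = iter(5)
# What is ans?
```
Call trace:
iter(x=5, acc=1)
  iter(x=4, acc=5)
    iter(x=3, acc=20)
      iter(x=2, acc=60)
        iter(x=1, acc=120)
        -> return 120
      -> return 120
    -> return 120
  -> return 120
-> return 120

Final answer: 120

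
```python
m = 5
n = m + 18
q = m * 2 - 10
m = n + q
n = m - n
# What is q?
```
Trace:
  m=5
  m=5, n=23
  m=5, n=23, q=0
  m=23, n=23, q=0
  m=23, n=0, q=0

Final answer: 0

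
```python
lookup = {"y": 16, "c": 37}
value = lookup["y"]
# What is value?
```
Trace:
  lookup={'y': 16, 'c': 37}
  lookup={'y': 16, 'c': 37}, value=16

Final answer: 16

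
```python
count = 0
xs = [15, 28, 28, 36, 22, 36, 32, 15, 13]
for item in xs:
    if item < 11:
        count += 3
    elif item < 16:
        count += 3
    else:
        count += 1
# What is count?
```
Trace:
  count=0
  count=3, item=15
  count=4, item=28
  count=5, item=28
  count=6, item=36
  count=7, item=22
  count=8, item=36
  count=9, item=32
  count=12, item=15
  count=15, item=13

Final answer: 15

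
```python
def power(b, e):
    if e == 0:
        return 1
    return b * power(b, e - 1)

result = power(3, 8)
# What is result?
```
Call trace:
power(b=3, e=8)
  power(b=3, e=7)
    power(b=3, e=6)
      power(b=3, e=5)
        power(b=3, e=4)
          power(b=3, e=3)
            power(b=3, e=2)
              power(b=3, e=1)
                power(b=3, e=0)
                -> return 1
              -> return 3
            -> return 9
          -> return 27
        -> return 81
      -> return 243
    -> return 729
  -> return 2187
-> return 6561

Final answer: 6561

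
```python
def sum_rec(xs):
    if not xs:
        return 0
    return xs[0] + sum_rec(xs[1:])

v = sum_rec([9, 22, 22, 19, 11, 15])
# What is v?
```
Call trace:
sum_rec(xs=[9, 22, 22, 19, 11, 15])
  sum_rec(xs=[22, 22, 19, 11, 15])
    sum_rec(xs=[22, 19, 11, 15])
      sum_rec(xs=[19, 11, 15])
        sum_rec(xs=[11, 15])
          sum_rec(xs=[15])
            sum_rec(xs=[])
            -> return 0
          -> return 15
        -> return 26
      -> return 45
    -> return 67
  -> return 89
-> return 98

Final answer: 98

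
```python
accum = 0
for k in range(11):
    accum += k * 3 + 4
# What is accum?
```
Trace:
  accum=0
  accum=4, k=0
  accum=11, k=1
  accum=21, k=2
  accum=34, k=3
  accum=50, k=4
  accum=69, k=5
  accum=91, k=6
  accum=116, k=7
  accum=144, k=8
  accum=175, k=9
  accum=209, k=10

Final answer: 209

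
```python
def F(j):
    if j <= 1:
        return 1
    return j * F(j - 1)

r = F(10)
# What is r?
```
Call trace:
F(j=10)
  F(j=9)
    F(j=8)
      F(j=7)
        F(j=6)
          F(j=5)
            F(j=4)
              F(j=3)
                F(j=2)
                  F(j=1)
                  -> return 1
                -> return 2
              -> return 6
            -> return 24
          -> return 120
        -> return 720
      -> return 5040
    -> return 40320
  -> return 362880
-> return 3628800

Final answer: 3628800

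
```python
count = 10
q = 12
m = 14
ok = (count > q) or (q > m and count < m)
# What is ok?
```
Trace:
  count=10
  count=10, q=12
  count=10, q=12, m=14
  count=10, q=12, m=14, ok=False

Final answer: False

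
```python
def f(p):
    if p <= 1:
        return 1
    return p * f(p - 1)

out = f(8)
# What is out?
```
Call trace:
f(p=8)
  f(p=7)
    f(p=6)
      f(p=5)
        f(p=4)
          f(p=3)
            f(p=2)
              f(p=1)
              -> return 1
            -> return 2
          -> return 6
        -> return 24
      -> return 120
    -> return 720
  -> return 5040
-> return 40320

Final answer: 40320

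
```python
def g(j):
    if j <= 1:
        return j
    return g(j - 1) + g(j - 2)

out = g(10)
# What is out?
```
Call trace (a repeated sub-call is expanded the first time; later identical calls just restate its return value):
g(j=10)
  g(j=9)
    g(j=8)
      g(j=7)
        g(j=6)
          g(j=5)
            g(j=4)
              g(j=3)
                g(j=2)
                  g(j=1)
                  -> return 1
                  g(j=0)
                  -> return 0
                -> return 1
                g(j=1)
                -> return 1
              -> return 2
              g(j=2) -> return 1  (same call as traced above)
            -> return 3
            g(j=3) -> return 2  (same call as traced above)
          -> return 5
          g(j=4) -> return 3  (same call as traced above)
        -> return 8
        g(j=5) -> return 5  (same call as traced above)
      -> return 13
      g(j=6) -> return 8  (same call as traced above)
    -> return 21
    g(j=7) -> return 13  (same call as traced above)
  -> return 34
  g(j=8) -> return 21  (same call as traced above)
-> return 55

Final answer: 55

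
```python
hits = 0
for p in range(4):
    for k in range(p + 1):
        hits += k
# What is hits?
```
Trace:
  hits=0
  hits=0, p=0, k=0
  hits=0, p=1, k=0
  hits=1, p=1, k=1
  hits=1, p=2, k=0
  hits=2, p=2, k=1
  hits=4, p=2, k=2
  hits=4, p=3, k=0
  hits=5, p=3, k=1
  hits=7, p=3, k=2
  hits=10, p=3, k=3

Final answer: 10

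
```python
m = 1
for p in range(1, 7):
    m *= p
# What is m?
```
Trace:
  m=1
  m=1, p=1
  m=2, p=2
  m=6, p=3
  m=24, p=4
  m=120, p=5
  m=720, p=6

Final answer: 720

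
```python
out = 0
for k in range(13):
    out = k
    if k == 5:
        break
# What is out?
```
Trace:
  out=0
  out=0, k=0
  out=1, k=1
  out=2, k=2
  out=3, k=3
  out=4, k=4
  out=5, k=5

Final answer: 5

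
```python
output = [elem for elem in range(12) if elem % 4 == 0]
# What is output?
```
Trace:
  elem=0
  elem=1
  elem=2
  elem=3
  elem=4
  elem=5
  elem=6
  elem=7
  elem=8
  elem=9
  elem=10
  elem=11
  output=[0, 4, 8]

Final answer: [0, 4, 8]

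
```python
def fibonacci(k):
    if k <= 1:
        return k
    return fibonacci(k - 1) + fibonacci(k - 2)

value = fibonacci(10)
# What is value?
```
Call trace (a repeated sub-call is expanded the first time; later identical calls just restate its return value):
fibonacci(k=10)
  fibonacci(k=9)
    fibonacci(k=8)
      fibonacci(k=7)
        fibonacci(k=6)
          fibonacci(k=5)
            fibonacci(k=4)
              fibonacci(k=3)
                fibonacci(k=2)
                  fibonacci(k=1)
                  -> return 1
                  fibonacci(k=0)
                  -> return 0
                -> return 1
                fibonacci(k=1)
                -> return 1
              -> return 2
              fibonacci(k=2) -> return 1  (same call as traced above)
            -> return 3
            fibonacci(k=3) -> return 2  (same call as traced above)
          -> return 5
          fibonacci(k=4) -> return 3  (same call as traced above)
        -> return 8
        fibonacci(k=5) -> return 5  (same call as traced above)
      -> return 13
      fibonacci(k=6) -> return 8  (same call as traced above)
    -> return 21
    fibonacci(k=7) -> return 13  (same call as traced above)
  -> return 34
  fibonacci(k=8) -> return 21  (same call as traced above)
-> return 55

Final answer: 55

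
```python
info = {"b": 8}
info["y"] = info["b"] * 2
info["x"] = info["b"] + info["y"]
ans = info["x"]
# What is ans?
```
Trace:
  info={'b': 8}
  info={'b': 8, 'y': 16}
  info={'b': 8, 'y': 16, 'x': 24}
  info={'b': 8, 'y': 16, 'x': 24}, ans=24

Final answer: 24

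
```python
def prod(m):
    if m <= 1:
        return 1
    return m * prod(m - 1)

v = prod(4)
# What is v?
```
Call trace:
prod(m=4)
  prod(m=3)
    prod(m=2)
      prod(m=1)
      -> return 1
    -> return 2
  -> return 6
-> return 24

Final answer: 24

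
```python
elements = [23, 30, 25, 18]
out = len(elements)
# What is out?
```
Trace:
  elements=[23, 30, 25, 18]
  elements=[23, 30, 25, 18], out=4

Final answer: 4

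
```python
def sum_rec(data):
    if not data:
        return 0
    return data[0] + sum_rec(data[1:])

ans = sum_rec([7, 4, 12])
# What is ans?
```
Call trace:
sum_rec(data=[7, 4, 12])
  sum_rec(data=[4, 12])
    sum_rec(data=[12])
      sum_rec(data=[])
      -> return 0
    -> return 12
  -> return 16
-> return 23

Final answer: 23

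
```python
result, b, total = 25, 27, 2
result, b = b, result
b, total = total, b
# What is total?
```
Trace:
  result=25, b=27, total=2
  result=27, b=25, total=2
  result=27, b=2, total=25

Final answer: 25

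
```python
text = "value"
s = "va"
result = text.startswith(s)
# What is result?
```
Trace:
  text='value'
  text='value', s='va'
  text='value', s='va', result=True

Final answer: True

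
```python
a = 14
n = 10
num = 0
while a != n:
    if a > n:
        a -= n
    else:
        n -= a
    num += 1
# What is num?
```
Trace:
  a=14
  a=14, n=10
  a=14, n=10, num=0
  a=4, n=10, num=1
  a=4, n=6, num=2
  a=4, n=2, num=3
  a=2, n=2, num=4

Final answer: 4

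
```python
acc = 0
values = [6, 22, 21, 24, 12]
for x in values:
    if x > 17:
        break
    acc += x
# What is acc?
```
Trace:
  acc=0
  acc=6, x=6
  acc=6, x=22

Final answer: 6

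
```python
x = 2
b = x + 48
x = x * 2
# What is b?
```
Trace:
  x=2
  x=2, b=50
  x=4, b=50

Final answer: 50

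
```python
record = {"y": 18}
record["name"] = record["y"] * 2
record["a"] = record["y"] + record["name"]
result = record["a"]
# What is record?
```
Trace:
  record={'y': 18}
  record={'y': 18, 'name': 36}
  record={'y': 18, 'name': 36, 'a': 54}
  record={'y': 18, 'name': 36, 'a': 54}, result=54

Final answer: {'y': 18, 'name': 36, 'a': 54}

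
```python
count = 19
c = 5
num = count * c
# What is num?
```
Trace:
  count=19
  count=19, c=5
  count=19, c=5, num=95

Final answer: 95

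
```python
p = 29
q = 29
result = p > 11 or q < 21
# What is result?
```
Trace:
  p=29
  p=29, q=29
  p=29, q=29, result=True

Final answer: True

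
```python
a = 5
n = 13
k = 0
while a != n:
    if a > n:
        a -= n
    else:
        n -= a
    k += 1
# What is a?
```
Trace:
  a=5
  a=5, n=13
  a=5, n=13, k=0
  a=5, n=8, k=1
  a=5, n=3, k=2
  a=2, n=3, k=3
  a=2, n=1, k=4
  a=1, n=1, k=5

Final answer: 1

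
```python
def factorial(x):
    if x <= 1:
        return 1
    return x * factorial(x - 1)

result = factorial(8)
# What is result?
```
Call trace:
factorial(x=8)
  factorial(x=7)
    factorial(x=6)
      factorial(x=5)
        factorial(x=4)
          factorial(x=3)
            factorial(x=2)
              factorial(x=1)
              -> return 1
            -> return 2
          -> return 6
        -> return 24
      -> return 120
    -> return 720
  -> return 5040
-> return 40320

Final answer: 40320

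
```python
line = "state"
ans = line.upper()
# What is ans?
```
Trace:
  line='state'
  line='state', ans='STATE'

Final answer: 'STATE'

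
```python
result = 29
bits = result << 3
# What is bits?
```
Trace:
  result=29
  result=29, bits=232

Final answer: 232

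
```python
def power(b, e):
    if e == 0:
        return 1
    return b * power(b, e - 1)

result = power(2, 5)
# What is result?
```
Call trace:
power(b=2, e=5)
  power(b=2, e=4)
    power(b=2, e=3)
      power(b=2, e=2)
        power(b=2, e=1)
          power(b=2, e=0)
          -> return 1
        -> return 2
      -> return 4
    -> return 8
  -> return 16
-> return 32

Final answer: 32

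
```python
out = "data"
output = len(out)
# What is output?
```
Trace:
  out='data'
  out='data', output=4

Final answer: 4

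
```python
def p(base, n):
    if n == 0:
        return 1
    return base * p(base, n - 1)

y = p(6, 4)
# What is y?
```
Call trace:
p(base=6, n=4)
  p(base=6, n=3)
    p(base=6, n=2)
      p(base=6, n=1)
        p(base=6, n=0)
        -> return 1
      -> return 6
    -> return 36
  -> return 216
-> return 1296

Final answer: 1296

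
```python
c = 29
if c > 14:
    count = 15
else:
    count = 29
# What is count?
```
Trace:
  c=29
  c=29, count=15

Final answer: 15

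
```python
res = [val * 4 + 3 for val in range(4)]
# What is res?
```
Trace:
  val=0
  val=1
  val=2
  val=3
  res=[3, 7, 11, 15]

Final answer: [3, 7, 11, 15]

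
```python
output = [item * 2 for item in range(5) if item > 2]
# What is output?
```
Trace:
  item=0
  item=1
  item=2
  item=3
  item=4
  output=[6, 8]

Final answer: [6, 8]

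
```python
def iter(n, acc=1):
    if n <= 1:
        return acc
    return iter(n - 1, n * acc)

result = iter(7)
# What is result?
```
Call trace:
iter(n=7, acc=1)
  iter(n=6, acc=7)
    iter(n=5, acc=42)
      iter(n=4, acc=210)
        iter(n=3, acc=840)
          iter(n=2, acc=2520)
            iter(n=1, acc=5040)
            -> return 5040
          -> return 5040
        -> return 5040
      -> return 5040
    -> return 5040
  -> return 5040
-> return 5040

Final answer: 5040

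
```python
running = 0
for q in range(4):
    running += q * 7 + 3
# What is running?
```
Trace:
  running=0
  running=3, q=0
  running=13, q=1
  running=30, q=2
  running=54, q=3

Final answer: 54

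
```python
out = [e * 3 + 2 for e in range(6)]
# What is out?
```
Trace:
  e=0
  e=1
  e=2
  e=3
  e=4
  e=5
  out=[2, 5, 8, 11, 14, 17]

Final answer: [2, 5, 8, 11, 14, 17]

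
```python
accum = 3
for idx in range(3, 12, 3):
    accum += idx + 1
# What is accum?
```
Trace:
  accum=3
  accum=7, idx=3
  accum=14, idx=6
  accum=24, idx=9

Final answer: 24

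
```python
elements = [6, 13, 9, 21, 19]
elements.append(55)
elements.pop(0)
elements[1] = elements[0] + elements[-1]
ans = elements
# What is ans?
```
Trace:
  elements=[6, 13, 9, 21, 19]
  elements=[6, 13, 9, 21, 19, 55]
  elements=[13, 9, 21, 19, 55]
  elements=[13, 68, 21, 19, 55]
  elements=[13, 68, 21, 19, 55], ans=[13, 68, 21, 19, 55]

Final answer: [13, 68, 21, 19, 55]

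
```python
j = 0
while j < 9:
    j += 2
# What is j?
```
Trace:
  j=0
  j=2
  j=4
  j=6
  j=8
  j=10

Final answer: 10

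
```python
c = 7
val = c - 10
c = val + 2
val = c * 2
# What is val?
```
Trace:
  c=7
  c=7, val=-3
  c=-1, val=-3
  c=-1, val=-2

Final answer: -2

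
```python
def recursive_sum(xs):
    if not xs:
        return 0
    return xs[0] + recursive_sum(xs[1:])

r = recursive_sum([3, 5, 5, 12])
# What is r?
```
Call trace:
recursive_sum(xs=[3, 5, 5, 12])
  recursive_sum(xs=[5, 5, 12])
    recursive_sum(xs=[5, 12])
      recursive_sum(xs=[12])
        recursive_sum(xs=[])
        -> return 0
      -> return 12
    -> return 17
  -> return 22
-> return 25

Final answer: 25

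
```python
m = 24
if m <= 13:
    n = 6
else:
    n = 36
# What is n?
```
Trace:
  m=24
  m=24, n=36

Final answer: 36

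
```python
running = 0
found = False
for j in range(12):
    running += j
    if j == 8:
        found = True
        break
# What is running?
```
Trace:
  running=0
  running=0, found=False
  running=0, found=False, j=0
  running=1, found=False, j=1
  running=3, found=False, j=2
  running=6, found=False, j=3
  running=10, found=False, j=4
  running=15, found=False, j=5
  running=21, found=False, j=6
  running=28, found=False, j=7
  running=36, found=True, j=8

Final answer: 36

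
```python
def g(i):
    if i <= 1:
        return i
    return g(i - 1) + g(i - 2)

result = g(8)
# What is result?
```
Call trace (a repeated sub-call is expanded the first time; later identical calls just restate its return value):
g(i=8)
  g(i=7)
    g(i=6)
      g(i=5)
        g(i=4)
          g(i=3)
            g(i=2)
              g(i=1)
              -> return 1
              g(i=0)
              -> return 0
            -> return 1
            g(i=1)
            -> return 1
          -> return 2
          g(i=2) -> return 1  (same call as traced above)
        -> return 3
        g(i=3) -> return 2  (same call as traced above)
      -> return 5
      g(i=4) -> return 3  (same call as traced above)
    -> return 8
    g(i=5) -> return 5  (same call as traced above)
  -> return 13
  g(i=6) -> return 8  (same call as traced above)
-> return 21

Final answer: 21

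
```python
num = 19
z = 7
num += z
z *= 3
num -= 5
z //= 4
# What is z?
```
Trace:
  num=19
  num=19, z=7
  num=26, z=7
  num=26, z=21
  num=21, z=21
  num=21, z=5

Final answer: 5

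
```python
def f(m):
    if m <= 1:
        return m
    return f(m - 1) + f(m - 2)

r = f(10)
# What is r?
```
Call trace (a repeated sub-call is expanded the first time; later identical calls just restate its return value):
f(m=10)
  f(m=9)
    f(m=8)
      f(m=7)
        f(m=6)
          f(m=5)
            f(m=4)
              f(m=3)
                f(m=2)
                  f(m=1)
                  -> return 1
                  f(m=0)
                  -> return 0
                -> return 1
                f(m=1)
                -> return 1
              -> return 2
              f(m=2) -> return 1  (same call as traced above)
            -> return 3
            f(m=3) -> return 2  (same call as traced above)
          -> return 5
          f(m=4) -> return 3  (same call as traced above)
        -> return 8
        f(m=5) -> return 5  (same call as traced above)
      -> return 13
      f(m=6) -> return 8  (same call as traced above)
    -> return 21
    f(m=7) -> return 13  (same call as traced above)
  -> return 34
  f(m=8) -> return 21  (same call as traced above)
-> return 55

Final answer: 55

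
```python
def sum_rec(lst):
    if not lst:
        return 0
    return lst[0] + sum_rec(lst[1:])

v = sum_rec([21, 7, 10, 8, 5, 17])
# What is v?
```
Call trace:
sum_rec(lst=[21, 7, 10, 8, 5, 17])
  sum_rec(lst=[7, 10, 8, 5, 17])
    sum_rec(lst=[10, 8, 5, 17])
      sum_rec(lst=[8, 5, 17])
        sum_rec(lst=[5, 17])
          sum_rec(lst=[17])
            sum_rec(lst=[])
            -> return 0
          -> return 17
        -> return 22
      -> return 30
    -> return 40
  -> return 47
-> return 68

Final answer: 68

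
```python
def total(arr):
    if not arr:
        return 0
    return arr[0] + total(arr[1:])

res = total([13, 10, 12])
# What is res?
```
Call trace:
total(arr=[13, 10, 12])
  total(arr=[10, 12])
    total(arr=[12])
      total(arr=[])
      -> return 0
    -> return 12
  -> return 22
-> return 35

Final answer: 35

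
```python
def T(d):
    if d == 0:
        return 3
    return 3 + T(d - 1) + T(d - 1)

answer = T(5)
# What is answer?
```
Call trace (a repeated sub-call is expanded the first time; later identical calls just restate its return value):
T(d=5)
  T(d=4)
    T(d=3)
      T(d=2)
        T(d=1)
          T(d=0)
          -> return 3
          T(d=0)
          -> return 3
        -> return 9
        T(d=1) -> return 9  (same call as traced above)
      -> return 21
      T(d=2) -> return 21  (same call as traced above)
    -> return 45
    T(d=3) -> return 45  (same call as traced above)
  -> return 93
  T(d=4) -> return 93  (same call as traced above)
-> return 189

Final answer: 189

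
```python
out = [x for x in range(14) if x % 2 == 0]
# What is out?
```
Trace:
  x=0
  x=1
  x=2
  x=3
  x=4
  x=5
  x=6
  x=7
  x=8
  x=9
  x=10
  x=11
  x=12
  x=13
  out=[0, 2, 4, 6, 8, 10, 12]

Final answer: [0, 2, 4, 6, 8, 10, 12]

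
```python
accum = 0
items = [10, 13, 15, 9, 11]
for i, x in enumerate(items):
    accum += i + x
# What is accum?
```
Trace:
  accum=0
  accum=10, i=0, x=10
  accum=24, i=1, x=13
  accum=41, i=2, x=15
  accum=53, i=3, x=9
  accum=68, i=4, x=11

Final answer: 68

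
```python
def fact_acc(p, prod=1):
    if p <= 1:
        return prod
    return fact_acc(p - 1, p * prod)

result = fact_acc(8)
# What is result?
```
Call trace:
fact_acc(p=8, prod=1)
  fact_acc(p=7, prod=8)
    fact_acc(p=6, prod=56)
      fact_acc(p=5, prod=336)
        fact_acc(p=4, prod=1680)
          fact_acc(p=3, prod=6720)
            fact_acc(p=2, prod=20160)
              fact_acc(p=1, prod=40320)
              -> return 40320
            -> return 40320
          -> return 40320
        -> return 40320
      -> return 40320
    -> return 40320
  -> return 40320
-> return 40320

Final answer: 40320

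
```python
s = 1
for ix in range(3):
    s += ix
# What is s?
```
Trace:
  s=1
  s=1, ix=0
  s=2, ix=1
  s=4, ix=2

Final answer: 4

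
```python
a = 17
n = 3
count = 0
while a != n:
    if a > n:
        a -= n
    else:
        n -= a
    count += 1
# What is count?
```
Trace:
  a=17
  a=17, n=3
  a=17, n=3, count=0
  a=14, n=3, count=1
  a=11, n=3, count=2
  a=8, n=3, count=3
  a=5, n=3, count=4
  a=2, n=3, count=5
  a=2, n=1, count=6
  a=1, n=1, count=7

Final answer: 7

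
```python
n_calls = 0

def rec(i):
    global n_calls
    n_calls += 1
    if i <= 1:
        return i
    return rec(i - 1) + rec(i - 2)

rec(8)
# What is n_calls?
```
Call trace (a repeated sub-call is expanded the first time; later identical calls just restate its return value):
rec(i=8)
  rec(i=7)
    rec(i=6)
      rec(i=5)
        rec(i=4)
          rec(i=3)
            rec(i=2)
              rec(i=1)
              -> return 1
              rec(i=0)
              -> return 0
            -> return 1
            rec(i=1)
            -> return 1
          -> return 2
          rec(i=2) -> return 1  (same call as traced above)
        -> return 3
        rec(i=3) -> return 2  (same call as traced above)
      -> return 5
      rec(i=4) -> return 3  (same call as traced above)
    -> return 8
    rec(i=5) -> return 5  (same call as traced above)
  -> return 13
  rec(i=6) -> return 8  (same call as traced above)
-> return 21

n_calls is incremented once per call, so count the calls in each subtree. Let C(i) = number of calls made by rec(i).
C(0) = C(1) = 1 (base case, no recursion); C(i) = 1 + C(i - 1) + C(i - 2) otherwise.
C(2) = 1 + C(1) + C(0) = 1 + 1 + 1 = 3
C(3) = 1 + C(2) + C(1) = 1 + 3 + 1 = 5
C(4) = 1 + C(3) + C(2) = 1 + 5 + 3 = 9
C(5) = 1 + C(4) + C(3) = 1 + 9 + 5 = 15
C(6) = 1 + C(5) + C(4) = 1 + 15 + 9 = 25
C(7) = 1 + C(6) + C(5) = 1 + 25 + 15 = 41
C(8) = 1 + C(7) + C(6) = 1 + 41 + 25 = 67
n_calls = C(8) = 67

Final answer: 67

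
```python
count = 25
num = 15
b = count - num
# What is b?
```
Trace:
  count=25
  count=25, num=15
  count=25, num=15, b=10

Final answer: 10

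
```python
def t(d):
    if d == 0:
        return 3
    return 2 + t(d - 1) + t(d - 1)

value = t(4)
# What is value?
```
Call trace (a repeated sub-call is expanded the first time; later identical calls just restate its return value):
t(d=4)
  t(d=3)
    t(d=2)
      t(d=1)
        t(d=0)
        -> return 3
        t(d=0)
        -> return 3
      -> return 8
      t(d=1) -> return 8  (same call as traced above)
    -> return 18
    t(d=2) -> return 18  (same call as traced above)
  -> return 38
  t(d=3) -> return 38  (same call as traced above)
-> return 78

Final answer: 78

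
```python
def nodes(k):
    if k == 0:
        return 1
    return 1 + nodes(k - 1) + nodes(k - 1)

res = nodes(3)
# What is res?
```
Call trace (a repeated sub-call is expanded the first time; later identical calls just restate its return value):
nodes(k=3)
  nodes(k=2)
    nodes(k=1)
      nodes(k=0)
      -> return 1
      nodes(k=0)
      -> return 1
    -> return 3
    nodes(k=1) -> return 3  (same call as traced above)
  -> return 7
  nodes(k=2) -> return 7  (same call as traced above)
-> return 15

Final answer: 15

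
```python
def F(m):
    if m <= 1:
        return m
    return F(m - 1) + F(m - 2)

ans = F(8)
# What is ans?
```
Call trace (a repeated sub-call is expanded the first time; later identical calls just restate its return value):
F(m=8)
  F(m=7)
    F(m=6)
      F(m=5)
        F(m=4)
          F(m=3)
            F(m=2)
              F(m=1)
              -> return 1
              F(m=0)
              -> return 0
            -> return 1
            F(m=1)
            -> return 1
          -> return 2
          F(m=2) -> return 1  (same call as traced above)
        -> return 3
        F(m=3) -> return 2  (same call as traced above)
      -> return 5
      F(m=4) -> return 3  (same call as traced above)
    -> return 8
    F(m=5) -> return 5  (same call as traced above)
  -> return 13
  F(m=6) -> return 8  (same call as traced above)
-> return 21

Final answer: 21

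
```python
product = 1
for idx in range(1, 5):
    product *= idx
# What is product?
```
Trace:
  product=1
  product=1, idx=1
  product=2, idx=2
  product=6, idx=3
  product=24, idx=4

Final answer: 24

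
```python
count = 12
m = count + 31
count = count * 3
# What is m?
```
Trace:
  count=12
  count=12, m=43
  count=36, m=43

Final answer: 43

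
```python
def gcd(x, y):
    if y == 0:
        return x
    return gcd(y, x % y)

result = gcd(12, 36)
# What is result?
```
Call trace:
gcd(x=12, y=36)
  gcd(x=36, y=12)
    gcd(x=12, y=0)
    -> return 12
  -> return 12
-> return 12

Final answer: 12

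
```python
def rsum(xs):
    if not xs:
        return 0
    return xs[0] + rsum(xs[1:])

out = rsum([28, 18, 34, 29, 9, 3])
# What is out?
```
Call trace:
rsum(xs=[28, 18, 34, 29, 9, 3])
  rsum(xs=[18, 34, 29, 9, 3])
    rsum(xs=[34, 29, 9, 3])
      rsum(xs=[29, 9, 3])
        rsum(xs=[9, 3])
          rsum(xs=[3])
            rsum(xs=[])
            -> return 0
          -> return 3
        -> return 12
      -> return 41
    -> return 75
  -> return 93
-> return 121

Final answer: 121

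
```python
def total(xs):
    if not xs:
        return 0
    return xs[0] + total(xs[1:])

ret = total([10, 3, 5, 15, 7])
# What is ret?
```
Call trace:
total(xs=[10, 3, 5, 15, 7])
  total(xs=[3, 5, 15, 7])
    total(xs=[5, 15, 7])
      total(xs=[15, 7])
        total(xs=[7])
          total(xs=[])
          -> return 0
        -> return 7
      -> return 22
    -> return 27
  -> return 30
-> return 40

Final answer: 40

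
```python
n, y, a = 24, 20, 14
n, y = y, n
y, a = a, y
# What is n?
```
Trace:
  n=24, y=20, a=14
  n=20, y=24, a=14
  n=20, y=14, a=24

Final answer: 20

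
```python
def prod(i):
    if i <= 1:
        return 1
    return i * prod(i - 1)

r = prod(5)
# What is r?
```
Call trace:
prod(i=5)
  prod(i=4)
    prod(i=3)
      prod(i=2)
        prod(i=1)
        -> return 1
      -> return 2
    -> return 6
  -> return 24
-> return 120

Final answer: 120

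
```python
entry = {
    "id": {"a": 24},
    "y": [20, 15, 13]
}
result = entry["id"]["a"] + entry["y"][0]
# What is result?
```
Trace:
  entry={'id': {'a': 24}, 'y': [20, 15, 13]}
  entry={'id': {'a': 24}, 'y': [20, 15, 13]}, result=44

Final answer: 44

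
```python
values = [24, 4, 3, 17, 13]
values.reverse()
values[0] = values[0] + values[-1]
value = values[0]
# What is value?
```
Trace:
  values=[24, 4, 3, 17, 13]
  values=[13, 17, 3, 4, 24]
  values=[37, 17, 3, 4, 24]
  values=[37, 17, 3, 4, 24], value=37

Final answer: 37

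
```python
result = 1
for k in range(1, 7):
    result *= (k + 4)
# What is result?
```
Trace:
  result=1
  result=5, k=1
  result=30, k=2
  result=210, k=3
  result=1680, k=4
  result=15120, k=5
  result=151200, k=6

Final answer: 151200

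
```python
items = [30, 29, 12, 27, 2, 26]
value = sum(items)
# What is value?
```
Trace:
  items=[30, 29, 12, 27, 2, 26]
  items=[30, 29, 12, 27, 2, 26], value=126

Final answer: 126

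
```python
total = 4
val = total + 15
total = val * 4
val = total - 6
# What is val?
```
Trace:
  total=4
  total=4, val=19
  total=76, val=19
  total=76, val=70

Final answer: 70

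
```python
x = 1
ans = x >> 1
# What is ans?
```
Trace:
  x=1
  x=1, ans=0

Final answer: 0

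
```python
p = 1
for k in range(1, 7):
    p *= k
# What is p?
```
Trace:
  p=1
  p=1, k=1
  p=2, k=2
  p=6, k=3
  p=24, k=4
  p=120, k=5
  p=720, k=6

Final answer: 720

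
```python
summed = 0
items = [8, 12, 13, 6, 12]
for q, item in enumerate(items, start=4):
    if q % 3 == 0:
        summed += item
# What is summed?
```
Trace:
  summed=0
  summed=0, q=4, item=8
  summed=0, q=5, item=12
  summed=13, q=6, item=13
  summed=13, q=7, item=6
  summed=13, q=8, item=12

Final answer: 13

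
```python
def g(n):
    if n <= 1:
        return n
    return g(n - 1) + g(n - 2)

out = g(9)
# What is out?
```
Call trace (a repeated sub-call is expanded the first time; later identical calls just restate its return value):
g(n=9)
  g(n=8)
    g(n=7)
      g(n=6)
        g(n=5)
          g(n=4)
            g(n=3)
              g(n=2)
                g(n=1)
                -> return 1
                g(n=0)
                -> return 0
              -> return 1
              g(n=1)
              -> return 1
            -> return 2
            g(n=2) -> return 1  (same call as traced above)
          -> return 3
          g(n=3) -> return 2  (same call as traced above)
        -> return 5
        g(n=4) -> return 3  (same call as traced above)
      -> return 8
      g(n=5) -> return 5  (same call as traced above)
    -> return 13
    g(n=6) -> return 8  (same call as traced above)
  -> return 21
  g(n=7) -> return 13  (same call as traced above)
-> return 34

Final answer: 34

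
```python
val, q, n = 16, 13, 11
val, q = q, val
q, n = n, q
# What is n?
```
Trace:
  val=16, q=13, n=11
  val=13, q=16, n=11
  val=13, q=11, n=16

Final answer: 16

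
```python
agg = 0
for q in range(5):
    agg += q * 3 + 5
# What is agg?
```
Trace:
  agg=0
  agg=5, q=0
  agg=13, q=1
  agg=24, q=2
  agg=38, q=3
  agg=55, q=4

Final answer: 55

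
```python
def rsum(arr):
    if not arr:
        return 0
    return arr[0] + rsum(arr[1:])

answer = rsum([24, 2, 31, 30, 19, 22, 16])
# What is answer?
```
Call trace:
rsum(arr=[24, 2, 31, 30, 19, 22, 16])
  rsum(arr=[2, 31, 30, 19, 22, 16])
    rsum(arr=[31, 30, 19, 22, 16])
      rsum(arr=[30, 19, 22, 16])
        rsum(arr=[19, 22, 16])
          rsum(arr=[22, 16])
            rsum(arr=[16])
              rsum(arr=[])
              -> return 0
            -> return 16
          -> return 38
        -> return 57
      -> return 87
    -> return 118
  -> return 120
-> return 144

Final answer: 144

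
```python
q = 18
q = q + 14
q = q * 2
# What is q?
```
Trace:
  q=18
  q=32
  q=64

Final answer: 64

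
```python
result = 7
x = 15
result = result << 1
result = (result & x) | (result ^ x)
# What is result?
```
Trace:
  result=7
  result=7, x=15
  result=14, x=15
  result=15, x=15

Final answer: 15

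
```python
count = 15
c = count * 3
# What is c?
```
Trace:
  count=15
  count=15, c=45

Final answer: 45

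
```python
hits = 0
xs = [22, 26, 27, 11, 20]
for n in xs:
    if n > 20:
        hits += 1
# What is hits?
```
Trace:
  hits=0
  hits=1, n=22
  hits=2, n=26
  hits=3, n=27
  hits=3, n=11
  hits=3, n=20

Final answer: 3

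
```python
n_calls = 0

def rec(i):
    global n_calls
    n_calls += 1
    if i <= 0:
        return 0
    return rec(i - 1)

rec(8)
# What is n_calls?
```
Call trace:
rec(i=8)
  rec(i=7)
    rec(i=6)
      rec(i=5)
        rec(i=4)
          rec(i=3)
            rec(i=2)
              rec(i=1)
                rec(i=0)
                -> return 0
              -> return 0
            -> return 0
          -> return 0
        -> return 0
      -> return 0
    -> return 0
  -> return 0
-> return 0

n_calls is incremented once per call. rec is entered once for each i = 8, 7, 6, 5, 4, 3, 2, 1, 0 (the i <= 0 call returns without recursing), i.e. 8 + 1 calls.
n_calls = 9

Final answer: 9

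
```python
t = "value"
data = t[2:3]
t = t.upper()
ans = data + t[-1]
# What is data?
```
Trace:
  t='value'
  t='value', data='l'
  t='VALUE', data='l'
  t='VALUE', data='l', ans='lE'

Final answer: 'l'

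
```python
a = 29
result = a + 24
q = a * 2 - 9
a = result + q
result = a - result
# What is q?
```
Trace:
  a=29
  a=29, result=53
  a=29, result=53, q=49
  a=102, result=53, q=49
  a=102, result=49, q=49

Final answer: 49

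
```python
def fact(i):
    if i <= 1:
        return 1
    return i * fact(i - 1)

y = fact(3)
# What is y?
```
Call trace:
fact(i=3)
  fact(i=2)
    fact(i=1)
    -> return 1
  -> return 2
-> return 6

Final answer: 6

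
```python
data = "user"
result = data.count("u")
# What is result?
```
Trace:
  data='user'
  data='user', result=1

Final answer: 1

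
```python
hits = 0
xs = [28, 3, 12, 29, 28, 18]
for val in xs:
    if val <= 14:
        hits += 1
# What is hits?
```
Trace:
  hits=0
  hits=0, val=28
  hits=1, val=3
  hits=2, val=12
  hits=2, val=29
  hits=2, val=28
  hits=2, val=18

Final answer: 2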